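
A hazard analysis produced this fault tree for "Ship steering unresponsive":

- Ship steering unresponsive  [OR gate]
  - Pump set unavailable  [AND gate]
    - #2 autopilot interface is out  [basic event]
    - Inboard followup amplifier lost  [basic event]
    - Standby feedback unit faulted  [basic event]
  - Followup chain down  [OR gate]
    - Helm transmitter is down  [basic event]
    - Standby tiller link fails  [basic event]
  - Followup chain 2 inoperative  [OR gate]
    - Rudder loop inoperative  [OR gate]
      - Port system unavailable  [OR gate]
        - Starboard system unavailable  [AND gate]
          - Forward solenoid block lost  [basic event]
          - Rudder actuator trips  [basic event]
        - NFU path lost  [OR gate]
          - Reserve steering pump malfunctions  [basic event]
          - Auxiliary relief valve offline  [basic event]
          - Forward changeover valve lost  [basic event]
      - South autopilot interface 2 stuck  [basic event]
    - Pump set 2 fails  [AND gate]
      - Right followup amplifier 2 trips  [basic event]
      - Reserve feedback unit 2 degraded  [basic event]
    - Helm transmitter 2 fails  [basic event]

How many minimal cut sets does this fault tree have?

Pump set unavailable [AND]: one cut set from each child combined → 1 × 1 × 1 = 1 cut set(s).
Followup chain down [OR]: union of children's cut sets → 2 cut set(s).
Starboard system unavailable [AND]: one cut set from each child combined → 1 × 1 = 1 cut set(s).
NFU path lost [OR]: union of children's cut sets → 3 cut set(s).
Port system unavailable [OR]: union of children's cut sets → 4 cut set(s).
Rudder loop inoperative [OR]: union of children's cut sets → 5 cut set(s).
Pump set 2 fails [AND]: one cut set from each child combined → 1 × 1 = 1 cut set(s).
Followup chain 2 inoperative [OR]: union of children's cut sets → 7 cut set(s).
Ship steering unresponsive [OR]: union of children's cut sets → 10 cut set(s).
Minimal cut sets: {#2 autopilot interface is out, Inboard followup amplifier lost, Standby feedback unit faulted}; {Helm transmitter is down}; {Standby tiller link fails}; {Forward solenoid block lost, Rudder actuator trips}; {Reserve steering pump malfunctions}; {Auxiliary relief valve offline}; {Forward changeover valve lost}; {South autopilot interface 2 stuck}; {Reserve feedback unit 2 degraded, Right followup amplifier 2 trips}; {Helm transmitter 2 fails}.

10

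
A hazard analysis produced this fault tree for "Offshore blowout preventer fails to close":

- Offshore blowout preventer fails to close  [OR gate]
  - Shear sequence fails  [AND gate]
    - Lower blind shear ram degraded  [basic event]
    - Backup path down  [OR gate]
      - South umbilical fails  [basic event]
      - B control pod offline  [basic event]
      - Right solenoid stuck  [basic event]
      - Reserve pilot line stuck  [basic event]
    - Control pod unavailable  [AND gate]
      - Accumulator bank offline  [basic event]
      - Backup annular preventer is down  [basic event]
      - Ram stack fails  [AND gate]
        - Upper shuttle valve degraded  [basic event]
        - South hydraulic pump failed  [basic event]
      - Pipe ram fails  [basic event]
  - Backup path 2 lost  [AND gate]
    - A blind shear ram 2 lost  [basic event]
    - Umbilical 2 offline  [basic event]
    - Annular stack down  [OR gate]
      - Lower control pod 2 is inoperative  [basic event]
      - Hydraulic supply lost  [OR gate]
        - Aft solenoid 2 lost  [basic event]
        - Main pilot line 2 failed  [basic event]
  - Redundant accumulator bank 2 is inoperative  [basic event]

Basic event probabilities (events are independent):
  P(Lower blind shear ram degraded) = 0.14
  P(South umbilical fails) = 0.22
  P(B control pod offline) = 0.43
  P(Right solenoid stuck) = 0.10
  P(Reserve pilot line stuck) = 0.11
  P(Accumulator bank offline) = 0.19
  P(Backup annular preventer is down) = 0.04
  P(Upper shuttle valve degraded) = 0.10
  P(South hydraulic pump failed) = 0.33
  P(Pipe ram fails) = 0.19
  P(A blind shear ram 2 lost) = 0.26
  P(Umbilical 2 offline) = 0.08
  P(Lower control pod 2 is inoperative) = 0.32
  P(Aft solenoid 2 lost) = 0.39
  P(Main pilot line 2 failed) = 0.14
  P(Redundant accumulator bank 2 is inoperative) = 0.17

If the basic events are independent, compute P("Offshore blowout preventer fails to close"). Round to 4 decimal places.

P(Backup path down) [OR] = 1 − (1−0.22) × (1−0.43) × (1−0.10) × (1−0.11) = 0.643875
P(Ram stack fails) [AND] = 0.10 × 0.33 = 0.033000
P(Control pod unavailable) [AND] = 0.19 × 0.04 × 0.033000 × 0.19 = 0.000048
P(Shear sequence fails) [AND] = 0.14 × 0.643875 × 0.000048 = 0.000004
P(Hydraulic supply lost) [OR] = 1 − (1−0.39) × (1−0.14) = 0.475400
P(Annular stack down) [OR] = 1 − (1−0.32) × (1−0.475400) = 0.643272
P(Backup path 2 lost) [AND] = 0.26 × 0.08 × 0.643272 = 0.013380
P(Offshore blowout preventer fails to close) [OR] = 1 − (1−0.000004) × (1−0.013380) × (1−0.17) = 0.181109
Rounded to 4 decimal places: P(Offshore blowout preventer fails to close) ≈ 0.1811.

0.1811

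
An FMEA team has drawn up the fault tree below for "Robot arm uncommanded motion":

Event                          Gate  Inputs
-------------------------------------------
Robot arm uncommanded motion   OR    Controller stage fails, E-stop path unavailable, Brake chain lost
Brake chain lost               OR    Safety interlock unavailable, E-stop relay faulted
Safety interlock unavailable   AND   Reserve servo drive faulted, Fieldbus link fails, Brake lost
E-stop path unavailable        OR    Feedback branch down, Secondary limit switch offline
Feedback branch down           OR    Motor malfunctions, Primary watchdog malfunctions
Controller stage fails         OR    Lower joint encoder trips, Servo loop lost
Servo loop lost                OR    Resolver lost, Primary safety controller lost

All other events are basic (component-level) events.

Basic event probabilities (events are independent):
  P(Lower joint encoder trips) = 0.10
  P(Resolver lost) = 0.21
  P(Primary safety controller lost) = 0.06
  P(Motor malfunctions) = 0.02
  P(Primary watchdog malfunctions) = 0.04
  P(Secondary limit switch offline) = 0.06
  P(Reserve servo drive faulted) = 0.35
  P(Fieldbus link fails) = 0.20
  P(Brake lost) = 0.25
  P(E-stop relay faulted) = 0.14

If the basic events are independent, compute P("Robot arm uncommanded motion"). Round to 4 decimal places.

0.5006

P(Servo loop lost) [OR] = 1 − (1−0.21) × (1−0.06) = 0.257400
P(Controller stage fails) [OR] = 1 − (1−0.10) × (1−0.257400) = 0.331660
P(Feedback branch down) [OR] = 1 − (1−0.02) × (1−0.04) = 0.059200
P(E-stop path unavailable) [OR] = 1 − (1−0.059200) × (1−0.06) = 0.115648
P(Safety interlock unavailable) [AND] = 0.35 × 0.20 × 0.25 = 0.017500
P(Brake chain lost) [OR] = 1 − (1−0.017500) × (1−0.14) = 0.155050
P(Robot arm uncommanded motion) [OR] = 1 − (1−0.331660) × (1−0.115648) × (1−0.155050) = 0.500594
Rounded to 4 decimal places: P(Robot arm uncommanded motion) ≈ 0.5006.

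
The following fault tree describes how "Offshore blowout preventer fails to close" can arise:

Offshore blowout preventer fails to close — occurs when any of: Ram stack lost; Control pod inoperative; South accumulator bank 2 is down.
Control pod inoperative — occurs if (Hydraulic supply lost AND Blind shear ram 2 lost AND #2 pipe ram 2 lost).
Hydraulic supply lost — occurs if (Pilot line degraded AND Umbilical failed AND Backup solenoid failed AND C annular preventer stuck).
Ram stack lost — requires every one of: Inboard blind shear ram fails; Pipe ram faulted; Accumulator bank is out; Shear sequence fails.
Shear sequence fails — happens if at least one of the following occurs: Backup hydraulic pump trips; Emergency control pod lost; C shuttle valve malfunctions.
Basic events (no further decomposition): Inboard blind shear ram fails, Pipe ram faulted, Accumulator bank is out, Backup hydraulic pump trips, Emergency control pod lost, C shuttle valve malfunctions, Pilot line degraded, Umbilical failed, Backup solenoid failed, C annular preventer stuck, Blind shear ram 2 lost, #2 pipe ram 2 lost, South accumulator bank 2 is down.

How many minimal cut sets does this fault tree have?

Shear sequence fails [OR]: union of children's cut sets → 3 cut set(s).
Ram stack lost [AND]: one cut set from each child combined → 1 × 1 × 1 × 3 = 3 cut set(s).
Hydraulic supply lost [AND]: one cut set from each child combined → 1 × 1 × 1 × 1 = 1 cut set(s).
Control pod inoperative [AND]: one cut set from each child combined → 1 × 1 × 1 = 1 cut set(s).
Offshore blowout preventer fails to close [OR]: union of children's cut sets → 5 cut set(s).
Minimal cut sets: {Accumulator bank is out, Backup hydraulic pump trips, Inboard blind shear ram fails, Pipe ram faulted}; {Accumulator bank is out, Emergency control pod lost, Inboard blind shear ram fails, Pipe ram faulted}; {Accumulator bank is out, C shuttle valve malfunctions, Inboard blind shear ram fails, Pipe ram faulted}; {#2 pipe ram 2 lost, Backup solenoid failed, Blind shear ram 2 lost, C annular preventer stuck, Pilot line degraded, Umbilical failed}; {South accumulator bank 2 is down}.

5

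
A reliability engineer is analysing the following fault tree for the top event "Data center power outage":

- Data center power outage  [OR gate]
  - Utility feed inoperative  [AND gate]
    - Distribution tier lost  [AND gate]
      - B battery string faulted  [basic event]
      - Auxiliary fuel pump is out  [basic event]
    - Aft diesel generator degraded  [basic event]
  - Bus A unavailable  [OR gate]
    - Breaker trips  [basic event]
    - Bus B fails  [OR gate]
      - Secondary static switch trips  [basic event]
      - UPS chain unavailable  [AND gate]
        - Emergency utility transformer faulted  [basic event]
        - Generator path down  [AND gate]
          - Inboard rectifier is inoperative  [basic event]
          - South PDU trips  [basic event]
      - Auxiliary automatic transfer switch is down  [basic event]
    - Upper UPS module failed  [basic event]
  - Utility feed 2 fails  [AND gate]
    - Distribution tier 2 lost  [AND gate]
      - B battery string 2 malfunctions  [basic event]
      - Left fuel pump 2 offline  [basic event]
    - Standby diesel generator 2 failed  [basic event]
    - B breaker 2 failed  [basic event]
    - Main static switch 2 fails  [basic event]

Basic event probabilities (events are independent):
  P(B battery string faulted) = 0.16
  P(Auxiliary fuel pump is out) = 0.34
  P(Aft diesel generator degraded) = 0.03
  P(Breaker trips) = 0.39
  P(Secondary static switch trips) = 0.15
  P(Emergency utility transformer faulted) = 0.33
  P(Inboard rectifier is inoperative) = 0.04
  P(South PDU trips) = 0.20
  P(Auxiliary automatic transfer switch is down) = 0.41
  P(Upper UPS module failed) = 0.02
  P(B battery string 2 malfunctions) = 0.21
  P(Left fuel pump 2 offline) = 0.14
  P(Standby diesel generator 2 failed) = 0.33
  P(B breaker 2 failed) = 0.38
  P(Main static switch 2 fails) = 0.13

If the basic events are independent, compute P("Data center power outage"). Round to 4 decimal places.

0.7016

P(Distribution tier lost) [AND] = 0.16 × 0.34 = 0.054400
P(Utility feed inoperative) [AND] = 0.054400 × 0.03 = 0.001632
P(Generator path down) [AND] = 0.04 × 0.20 = 0.008000
P(UPS chain unavailable) [AND] = 0.33 × 0.008000 = 0.002640
P(Bus B fails) [OR] = 1 − (1−0.15) × (1−0.002640) × (1−0.41) = 0.499824
P(Bus A unavailable) [OR] = 1 − (1−0.39) × (1−0.499824) × (1−0.02) = 0.700995
P(Distribution tier 2 lost) [AND] = 0.21 × 0.14 = 0.029400
P(Utility feed 2 fails) [AND] = 0.029400 × 0.33 × 0.38 × 0.13 = 0.000479
P(Data center power outage) [OR] = 1 − (1−0.001632) × (1−0.700995) × (1−0.000479) = 0.701626
Rounded to 4 decimal places: P(Data center power outage) ≈ 0.7016.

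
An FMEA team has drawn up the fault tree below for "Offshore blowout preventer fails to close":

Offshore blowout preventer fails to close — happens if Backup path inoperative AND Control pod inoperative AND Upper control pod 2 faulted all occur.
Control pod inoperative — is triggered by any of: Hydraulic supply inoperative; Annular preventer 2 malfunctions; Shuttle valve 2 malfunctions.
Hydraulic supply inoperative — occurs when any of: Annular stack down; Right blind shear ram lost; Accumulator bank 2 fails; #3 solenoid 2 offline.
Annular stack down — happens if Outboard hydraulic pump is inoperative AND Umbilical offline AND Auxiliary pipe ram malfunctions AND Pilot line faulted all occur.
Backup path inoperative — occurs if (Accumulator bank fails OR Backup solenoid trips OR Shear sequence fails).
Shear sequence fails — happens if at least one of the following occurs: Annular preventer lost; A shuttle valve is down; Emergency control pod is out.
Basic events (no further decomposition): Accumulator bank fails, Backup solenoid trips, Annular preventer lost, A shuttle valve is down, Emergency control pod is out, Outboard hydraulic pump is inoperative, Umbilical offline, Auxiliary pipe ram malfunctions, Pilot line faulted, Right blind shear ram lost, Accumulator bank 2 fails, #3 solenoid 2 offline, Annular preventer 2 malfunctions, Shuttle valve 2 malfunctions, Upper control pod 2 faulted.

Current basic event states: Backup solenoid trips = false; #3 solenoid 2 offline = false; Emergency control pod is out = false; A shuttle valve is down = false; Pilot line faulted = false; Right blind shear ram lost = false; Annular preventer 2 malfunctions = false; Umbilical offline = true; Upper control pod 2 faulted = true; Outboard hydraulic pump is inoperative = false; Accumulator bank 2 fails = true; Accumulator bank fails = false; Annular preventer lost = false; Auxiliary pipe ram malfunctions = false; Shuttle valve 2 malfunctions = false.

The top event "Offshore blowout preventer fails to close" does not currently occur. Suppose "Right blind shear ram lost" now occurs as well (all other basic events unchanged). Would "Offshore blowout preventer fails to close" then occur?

Counterfactual: set "Right blind shear ram lost" to occurred.
Shear sequence fails [OR]: Annular preventer lost=not, A shuttle valve is down=not, Emergency control pod is out=not → no input occurs → does not occur.
Backup path inoperative [OR]: Accumulator bank fails=not, Backup solenoid trips=not, Shear sequence fails=not → no input occurs → does not occur.
Annular stack down [AND]: Outboard hydraulic pump is inoperative=not, Umbilical offline=occurs, Auxiliary pipe ram malfunctions=not, Pilot line faulted=not → not all inputs occur → does not occur.
Hydraulic supply inoperative [OR]: Annular stack down=not, Right blind shear ram lost=occurs, Accumulator bank 2 fails=occurs, #3 solenoid 2 offline=not → at least one input occurs → occurs.
Control pod inoperative [OR]: Hydraulic supply inoperative=occurs, Annular preventer 2 malfunctions=not, Shuttle valve 2 malfunctions=not → at least one input occurs → occurs.
Offshore blowout preventer fails to close [AND]: Backup path inoperative=not, Control pod inoperative=occurs, Upper control pod 2 faulted=occurs → not all inputs occur → does not occur.

No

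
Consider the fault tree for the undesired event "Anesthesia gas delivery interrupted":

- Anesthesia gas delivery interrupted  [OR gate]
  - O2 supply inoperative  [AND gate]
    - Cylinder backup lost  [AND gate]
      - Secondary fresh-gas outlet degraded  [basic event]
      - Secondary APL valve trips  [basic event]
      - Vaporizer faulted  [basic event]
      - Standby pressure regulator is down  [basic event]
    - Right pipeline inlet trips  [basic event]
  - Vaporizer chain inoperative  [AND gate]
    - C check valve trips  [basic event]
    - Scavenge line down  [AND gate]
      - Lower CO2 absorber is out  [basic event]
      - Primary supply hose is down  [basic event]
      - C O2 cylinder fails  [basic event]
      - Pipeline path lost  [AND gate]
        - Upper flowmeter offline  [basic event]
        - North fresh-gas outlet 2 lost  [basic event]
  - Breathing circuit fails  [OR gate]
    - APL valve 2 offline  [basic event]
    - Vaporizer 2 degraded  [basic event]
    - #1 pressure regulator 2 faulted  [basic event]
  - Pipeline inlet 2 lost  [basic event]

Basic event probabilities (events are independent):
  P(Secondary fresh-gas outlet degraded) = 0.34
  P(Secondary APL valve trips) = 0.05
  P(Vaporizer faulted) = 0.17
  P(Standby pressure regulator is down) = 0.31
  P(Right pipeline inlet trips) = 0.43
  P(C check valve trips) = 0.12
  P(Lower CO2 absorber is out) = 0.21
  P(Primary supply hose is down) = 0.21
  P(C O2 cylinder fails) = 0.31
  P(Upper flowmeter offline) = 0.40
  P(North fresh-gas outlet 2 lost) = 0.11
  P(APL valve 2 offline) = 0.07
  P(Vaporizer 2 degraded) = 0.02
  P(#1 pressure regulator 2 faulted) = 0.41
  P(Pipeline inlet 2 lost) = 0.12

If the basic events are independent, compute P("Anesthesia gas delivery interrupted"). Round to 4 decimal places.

P(Cylinder backup lost) [AND] = 0.34 × 0.05 × 0.17 × 0.31 = 0.000896
P(O2 supply inoperative) [AND] = 0.000896 × 0.43 = 0.000385
P(Pipeline path lost) [AND] = 0.40 × 0.11 = 0.044000
P(Scavenge line down) [AND] = 0.21 × 0.21 × 0.31 × 0.044000 = 0.000602
P(Vaporizer chain inoperative) [AND] = 0.12 × 0.000602 = 0.000072
P(Breathing circuit fails) [OR] = 1 − (1−0.07) × (1−0.02) × (1−0.41) = 0.462274
P(Anesthesia gas delivery interrupted) [OR] = 1 − (1−0.000385) × (1−0.000072) × (1−0.462274) × (1−0.12) = 0.527017
Rounded to 4 decimal places: P(Anesthesia gas delivery interrupted) ≈ 0.5270.

0.5270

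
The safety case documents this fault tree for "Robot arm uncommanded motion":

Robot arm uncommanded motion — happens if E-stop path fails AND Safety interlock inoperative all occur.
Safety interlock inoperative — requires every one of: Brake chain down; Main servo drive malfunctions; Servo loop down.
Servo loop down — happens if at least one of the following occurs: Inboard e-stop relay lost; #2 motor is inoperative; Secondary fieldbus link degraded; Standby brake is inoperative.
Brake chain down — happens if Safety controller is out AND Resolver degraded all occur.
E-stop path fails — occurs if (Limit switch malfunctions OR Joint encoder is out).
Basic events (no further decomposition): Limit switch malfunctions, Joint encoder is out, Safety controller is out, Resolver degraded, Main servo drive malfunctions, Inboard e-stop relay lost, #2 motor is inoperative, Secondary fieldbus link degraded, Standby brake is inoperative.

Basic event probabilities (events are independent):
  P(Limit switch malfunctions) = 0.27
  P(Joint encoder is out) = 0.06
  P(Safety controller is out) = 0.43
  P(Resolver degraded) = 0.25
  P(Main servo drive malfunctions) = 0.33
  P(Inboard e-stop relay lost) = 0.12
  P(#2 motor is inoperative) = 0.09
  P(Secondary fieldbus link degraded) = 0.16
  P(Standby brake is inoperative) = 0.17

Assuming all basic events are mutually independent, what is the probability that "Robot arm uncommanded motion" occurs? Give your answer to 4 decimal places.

0.0049

P(E-stop path fails) [OR] = 1 − (1−0.27) × (1−0.06) = 0.313800
P(Brake chain down) [AND] = 0.43 × 0.25 = 0.107500
P(Servo loop down) [OR] = 1 − (1−0.12) × (1−0.09) × (1−0.16) × (1−0.17) = 0.441682
P(Safety interlock inoperative) [AND] = 0.107500 × 0.33 × 0.441682 = 0.015669
P(Robot arm uncommanded motion) [AND] = 0.313800 × 0.015669 = 0.004917
Rounded to 4 decimal places: P(Robot arm uncommanded motion) ≈ 0.0049.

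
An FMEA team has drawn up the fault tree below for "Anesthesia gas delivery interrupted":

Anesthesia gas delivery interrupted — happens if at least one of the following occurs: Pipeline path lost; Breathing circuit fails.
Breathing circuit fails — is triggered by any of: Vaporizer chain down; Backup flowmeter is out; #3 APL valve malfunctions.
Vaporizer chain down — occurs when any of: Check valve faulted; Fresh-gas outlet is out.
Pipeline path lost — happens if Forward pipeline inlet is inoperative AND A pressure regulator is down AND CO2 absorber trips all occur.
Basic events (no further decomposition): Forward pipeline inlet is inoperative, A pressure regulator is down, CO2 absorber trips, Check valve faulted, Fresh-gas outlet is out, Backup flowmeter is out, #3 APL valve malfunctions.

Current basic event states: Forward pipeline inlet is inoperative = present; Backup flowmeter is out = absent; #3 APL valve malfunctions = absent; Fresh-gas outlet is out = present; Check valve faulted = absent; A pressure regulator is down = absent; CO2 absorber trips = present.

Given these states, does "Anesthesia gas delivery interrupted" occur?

Pipeline path lost [AND]: Forward pipeline inlet is inoperative=occurs, A pressure regulator is down=not, CO2 absorber trips=occurs → not all inputs occur → does not occur.
Vaporizer chain down [OR]: Check valve faulted=not, Fresh-gas outlet is out=occurs → at least one input occurs → occurs.
Breathing circuit fails [OR]: Vaporizer chain down=occurs, Backup flowmeter is out=not, #3 APL valve malfunctions=not → at least one input occurs → occurs.
Anesthesia gas delivery interrupted [OR]: Pipeline path lost=not, Breathing circuit fails=occurs → at least one input occurs → occurs.

Yes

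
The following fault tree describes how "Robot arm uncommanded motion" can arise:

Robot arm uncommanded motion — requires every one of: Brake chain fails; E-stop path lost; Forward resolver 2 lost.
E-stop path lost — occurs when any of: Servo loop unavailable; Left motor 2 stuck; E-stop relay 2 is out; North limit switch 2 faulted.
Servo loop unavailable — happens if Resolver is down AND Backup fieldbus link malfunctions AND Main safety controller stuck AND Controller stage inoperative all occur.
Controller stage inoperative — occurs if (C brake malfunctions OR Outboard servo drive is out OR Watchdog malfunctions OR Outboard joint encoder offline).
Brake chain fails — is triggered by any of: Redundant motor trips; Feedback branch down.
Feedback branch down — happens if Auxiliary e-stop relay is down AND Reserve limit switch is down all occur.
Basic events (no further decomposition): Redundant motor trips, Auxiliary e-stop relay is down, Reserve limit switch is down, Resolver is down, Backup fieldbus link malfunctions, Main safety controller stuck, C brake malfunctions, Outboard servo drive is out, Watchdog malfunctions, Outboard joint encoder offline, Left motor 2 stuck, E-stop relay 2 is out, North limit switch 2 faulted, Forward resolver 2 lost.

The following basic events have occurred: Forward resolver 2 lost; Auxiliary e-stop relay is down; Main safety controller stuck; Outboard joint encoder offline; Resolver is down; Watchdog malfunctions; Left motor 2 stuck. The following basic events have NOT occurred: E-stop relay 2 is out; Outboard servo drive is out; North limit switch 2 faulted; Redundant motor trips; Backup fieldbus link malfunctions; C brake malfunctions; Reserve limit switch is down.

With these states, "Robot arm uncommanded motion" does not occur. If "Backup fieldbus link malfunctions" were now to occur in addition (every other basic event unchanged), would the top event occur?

No

Counterfactual: set "Backup fieldbus link malfunctions" to occurred.
Feedback branch down [AND]: Auxiliary e-stop relay is down=occurs, Reserve limit switch is down=not → not all inputs occur → does not occur.
Brake chain fails [OR]: Redundant motor trips=not, Feedback branch down=not → no input occurs → does not occur.
Controller stage inoperative [OR]: C brake malfunctions=not, Outboard servo drive is out=not, Watchdog malfunctions=occurs, Outboard joint encoder offline=occurs → at least one input occurs → occurs.
Servo loop unavailable [AND]: Resolver is down=occurs, Backup fieldbus link malfunctions=occurs, Main safety controller stuck=occurs, Controller stage inoperative=occurs → all inputs occur → occurs.
E-stop path lost [OR]: Servo loop unavailable=occurs, Left motor 2 stuck=occurs, E-stop relay 2 is out=not, North limit switch 2 faulted=not → at least one input occurs → occurs.
Robot arm uncommanded motion [AND]: Brake chain fails=not, E-stop path lost=occurs, Forward resolver 2 lost=occurs → not all inputs occur → does not occur.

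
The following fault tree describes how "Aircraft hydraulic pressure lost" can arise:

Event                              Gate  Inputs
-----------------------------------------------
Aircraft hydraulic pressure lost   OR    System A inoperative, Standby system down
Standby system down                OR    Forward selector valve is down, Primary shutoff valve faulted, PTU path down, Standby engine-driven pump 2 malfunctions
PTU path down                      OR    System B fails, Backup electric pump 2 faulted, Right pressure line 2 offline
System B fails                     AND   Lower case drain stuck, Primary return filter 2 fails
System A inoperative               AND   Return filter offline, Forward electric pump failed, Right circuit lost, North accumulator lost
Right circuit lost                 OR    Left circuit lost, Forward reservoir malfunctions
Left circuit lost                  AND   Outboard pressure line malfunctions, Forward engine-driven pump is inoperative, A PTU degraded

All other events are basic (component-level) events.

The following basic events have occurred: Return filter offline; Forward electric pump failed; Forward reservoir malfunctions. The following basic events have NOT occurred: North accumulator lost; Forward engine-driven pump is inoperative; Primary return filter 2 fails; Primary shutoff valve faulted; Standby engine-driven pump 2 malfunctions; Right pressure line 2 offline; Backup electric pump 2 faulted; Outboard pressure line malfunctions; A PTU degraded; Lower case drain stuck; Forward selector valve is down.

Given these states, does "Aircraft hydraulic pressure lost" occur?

No

Left circuit lost [AND]: Outboard pressure line malfunctions=not, Forward engine-driven pump is inoperative=not, A PTU degraded=not → not all inputs occur → does not occur.
Right circuit lost [OR]: Left circuit lost=not, Forward reservoir malfunctions=occurs → at least one input occurs → occurs.
System A inoperative [AND]: Return filter offline=occurs, Forward electric pump failed=occurs, Right circuit lost=occurs, North accumulator lost=not → not all inputs occur → does not occur.
System B fails [AND]: Lower case drain stuck=not, Primary return filter 2 fails=not → not all inputs occur → does not occur.
PTU path down [OR]: System B fails=not, Backup electric pump 2 faulted=not, Right pressure line 2 offline=not → no input occurs → does not occur.
Standby system down [OR]: Forward selector valve is down=not, Primary shutoff valve faulted=not, PTU path down=not, Standby engine-driven pump 2 malfunctions=not → no input occurs → does not occur.
Aircraft hydraulic pressure lost [OR]: System A inoperative=not, Standby system down=not → no input occurs → does not occur.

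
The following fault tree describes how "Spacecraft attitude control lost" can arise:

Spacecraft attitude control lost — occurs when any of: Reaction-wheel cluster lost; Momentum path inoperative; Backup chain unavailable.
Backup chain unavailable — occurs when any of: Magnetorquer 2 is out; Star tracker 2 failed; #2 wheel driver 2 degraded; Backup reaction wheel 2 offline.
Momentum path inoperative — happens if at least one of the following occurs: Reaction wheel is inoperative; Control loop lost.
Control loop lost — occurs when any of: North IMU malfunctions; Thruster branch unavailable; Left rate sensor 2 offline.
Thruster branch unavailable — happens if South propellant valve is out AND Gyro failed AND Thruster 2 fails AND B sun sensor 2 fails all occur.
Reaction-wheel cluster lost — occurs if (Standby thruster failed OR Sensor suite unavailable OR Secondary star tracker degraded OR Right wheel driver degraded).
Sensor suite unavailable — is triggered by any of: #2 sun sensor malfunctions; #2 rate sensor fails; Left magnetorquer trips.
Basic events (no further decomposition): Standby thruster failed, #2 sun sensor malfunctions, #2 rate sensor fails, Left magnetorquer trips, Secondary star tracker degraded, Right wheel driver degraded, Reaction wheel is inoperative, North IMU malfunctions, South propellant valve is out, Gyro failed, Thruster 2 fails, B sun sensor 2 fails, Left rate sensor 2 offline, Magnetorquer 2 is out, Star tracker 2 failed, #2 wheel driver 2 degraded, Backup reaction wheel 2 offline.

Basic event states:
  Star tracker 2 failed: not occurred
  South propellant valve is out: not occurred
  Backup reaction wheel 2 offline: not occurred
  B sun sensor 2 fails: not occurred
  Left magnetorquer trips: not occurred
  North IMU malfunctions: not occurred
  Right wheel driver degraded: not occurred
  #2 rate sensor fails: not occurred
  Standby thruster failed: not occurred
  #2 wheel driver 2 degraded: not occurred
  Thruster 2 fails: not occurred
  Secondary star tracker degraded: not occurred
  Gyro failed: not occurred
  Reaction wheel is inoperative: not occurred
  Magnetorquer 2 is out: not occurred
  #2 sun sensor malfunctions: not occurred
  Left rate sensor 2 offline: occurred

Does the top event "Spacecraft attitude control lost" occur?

Yes

Sensor suite unavailable [OR]: #2 sun sensor malfunctions=not, #2 rate sensor fails=not, Left magnetorquer trips=not → no input occurs → does not occur.
Reaction-wheel cluster lost [OR]: Standby thruster failed=not, Sensor suite unavailable=not, Secondary star tracker degraded=not, Right wheel driver degraded=not → no input occurs → does not occur.
Thruster branch unavailable [AND]: South propellant valve is out=not, Gyro failed=not, Thruster 2 fails=not, B sun sensor 2 fails=not → not all inputs occur → does not occur.
Control loop lost [OR]: North IMU malfunctions=not, Thruster branch unavailable=not, Left rate sensor 2 offline=occurs → at least one input occurs → occurs.
Momentum path inoperative [OR]: Reaction wheel is inoperative=not, Control loop lost=occurs → at least one input occurs → occurs.
Backup chain unavailable [OR]: Magnetorquer 2 is out=not, Star tracker 2 failed=not, #2 wheel driver 2 degraded=not, Backup reaction wheel 2 offline=not → no input occurs → does not occur.
Spacecraft attitude control lost [OR]: Reaction-wheel cluster lost=not, Momentum path inoperative=occurs, Backup chain unavailable=not → at least one input occurs → occurs.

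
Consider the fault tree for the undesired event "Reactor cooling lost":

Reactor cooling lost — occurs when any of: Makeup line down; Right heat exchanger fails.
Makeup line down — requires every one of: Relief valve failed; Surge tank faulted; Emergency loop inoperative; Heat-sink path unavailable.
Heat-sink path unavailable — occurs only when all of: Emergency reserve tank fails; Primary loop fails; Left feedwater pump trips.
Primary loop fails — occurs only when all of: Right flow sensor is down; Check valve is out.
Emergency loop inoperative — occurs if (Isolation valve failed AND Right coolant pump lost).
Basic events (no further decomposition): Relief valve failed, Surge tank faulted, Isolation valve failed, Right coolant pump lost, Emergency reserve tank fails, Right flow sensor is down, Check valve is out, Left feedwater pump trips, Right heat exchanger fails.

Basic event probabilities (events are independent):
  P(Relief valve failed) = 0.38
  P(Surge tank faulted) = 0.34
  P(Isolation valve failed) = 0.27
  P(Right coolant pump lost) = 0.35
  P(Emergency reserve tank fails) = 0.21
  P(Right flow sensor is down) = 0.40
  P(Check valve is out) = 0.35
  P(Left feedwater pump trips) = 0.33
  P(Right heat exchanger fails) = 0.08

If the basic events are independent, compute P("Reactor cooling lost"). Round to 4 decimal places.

P(Emergency loop inoperative) [AND] = 0.27 × 0.35 = 0.094500
P(Primary loop fails) [AND] = 0.40 × 0.35 = 0.140000
P(Heat-sink path unavailable) [AND] = 0.21 × 0.140000 × 0.33 = 0.009702
P(Makeup line down) [AND] = 0.38 × 0.34 × 0.094500 × 0.009702 = 0.000118
P(Reactor cooling lost) [OR] = 1 − (1−0.000118) × (1−0.08) = 0.080109
Rounded to 4 decimal places: P(Reactor cooling lost) ≈ 0.0801.

0.0801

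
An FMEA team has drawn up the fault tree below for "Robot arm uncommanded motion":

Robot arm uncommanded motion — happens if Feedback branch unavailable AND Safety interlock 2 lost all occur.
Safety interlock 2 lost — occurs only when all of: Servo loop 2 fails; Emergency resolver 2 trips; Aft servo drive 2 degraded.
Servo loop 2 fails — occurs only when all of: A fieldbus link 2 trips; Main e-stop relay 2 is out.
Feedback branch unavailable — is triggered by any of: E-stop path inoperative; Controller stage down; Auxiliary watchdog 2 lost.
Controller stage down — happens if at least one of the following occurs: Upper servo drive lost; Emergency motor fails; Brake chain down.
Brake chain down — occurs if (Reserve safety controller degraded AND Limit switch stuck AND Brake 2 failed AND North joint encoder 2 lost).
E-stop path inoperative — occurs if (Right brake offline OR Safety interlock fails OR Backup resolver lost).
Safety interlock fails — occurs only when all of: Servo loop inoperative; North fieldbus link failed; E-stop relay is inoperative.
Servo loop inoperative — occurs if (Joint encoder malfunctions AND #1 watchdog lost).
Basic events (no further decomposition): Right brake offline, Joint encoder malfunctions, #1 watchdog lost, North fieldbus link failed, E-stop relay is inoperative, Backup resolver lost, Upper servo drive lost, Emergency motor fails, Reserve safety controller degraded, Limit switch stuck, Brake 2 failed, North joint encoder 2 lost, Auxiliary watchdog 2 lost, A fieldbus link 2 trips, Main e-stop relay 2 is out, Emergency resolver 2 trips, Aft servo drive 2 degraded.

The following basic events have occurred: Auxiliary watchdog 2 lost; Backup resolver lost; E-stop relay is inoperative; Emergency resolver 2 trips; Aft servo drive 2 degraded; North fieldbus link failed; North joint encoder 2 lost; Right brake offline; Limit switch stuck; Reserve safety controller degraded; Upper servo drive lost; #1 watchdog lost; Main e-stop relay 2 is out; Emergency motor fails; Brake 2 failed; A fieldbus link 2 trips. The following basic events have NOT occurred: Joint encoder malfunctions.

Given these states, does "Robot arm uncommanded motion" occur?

Yes

Servo loop inoperative [AND]: Joint encoder malfunctions=not, #1 watchdog lost=occurs → not all inputs occur → does not occur.
Safety interlock fails [AND]: Servo loop inoperative=not, North fieldbus link failed=occurs, E-stop relay is inoperative=occurs → not all inputs occur → does not occur.
E-stop path inoperative [OR]: Right brake offline=occurs, Safety interlock fails=not, Backup resolver lost=occurs → at least one input occurs → occurs.
Brake chain down [AND]: Reserve safety controller degraded=occurs, Limit switch stuck=occurs, Brake 2 failed=occurs, North joint encoder 2 lost=occurs → all inputs occur → occurs.
Controller stage down [OR]: Upper servo drive lost=occurs, Emergency motor fails=occurs, Brake chain down=occurs → at least one input occurs → occurs.
Feedback branch unavailable [OR]: E-stop path inoperative=occurs, Controller stage down=occurs, Auxiliary watchdog 2 lost=occurs → at least one input occurs → occurs.
Servo loop 2 fails [AND]: A fieldbus link 2 trips=occurs, Main e-stop relay 2 is out=occurs → all inputs occur → occurs.
Safety interlock 2 lost [AND]: Servo loop 2 fails=occurs, Emergency resolver 2 trips=occurs, Aft servo drive 2 degraded=occurs → all inputs occur → occurs.
Robot arm uncommanded motion [AND]: Feedback branch unavailable=occurs, Safety interlock 2 lost=occurs → all inputs occur → occurs.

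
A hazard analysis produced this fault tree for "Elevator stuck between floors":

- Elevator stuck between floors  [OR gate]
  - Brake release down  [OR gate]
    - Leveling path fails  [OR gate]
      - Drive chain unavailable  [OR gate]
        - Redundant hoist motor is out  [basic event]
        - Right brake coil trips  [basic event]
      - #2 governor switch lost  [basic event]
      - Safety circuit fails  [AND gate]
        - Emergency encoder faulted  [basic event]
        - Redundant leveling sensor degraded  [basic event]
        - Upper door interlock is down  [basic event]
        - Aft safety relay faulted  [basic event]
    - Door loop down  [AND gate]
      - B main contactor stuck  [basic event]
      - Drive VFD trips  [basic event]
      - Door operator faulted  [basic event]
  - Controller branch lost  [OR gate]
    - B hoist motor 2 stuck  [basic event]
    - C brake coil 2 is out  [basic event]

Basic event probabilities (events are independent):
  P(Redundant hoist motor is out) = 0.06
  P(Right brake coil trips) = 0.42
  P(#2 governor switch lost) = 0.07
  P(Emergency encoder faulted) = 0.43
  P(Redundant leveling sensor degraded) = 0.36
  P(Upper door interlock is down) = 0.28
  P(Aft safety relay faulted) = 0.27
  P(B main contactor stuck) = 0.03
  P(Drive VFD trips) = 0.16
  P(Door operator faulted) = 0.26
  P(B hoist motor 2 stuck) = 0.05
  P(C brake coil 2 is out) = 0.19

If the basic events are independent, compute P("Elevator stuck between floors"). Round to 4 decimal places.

0.6149

P(Drive chain unavailable) [OR] = 1 − (1−0.06) × (1−0.42) = 0.454800
P(Safety circuit fails) [AND] = 0.43 × 0.36 × 0.28 × 0.27 = 0.011703
P(Leveling path fails) [OR] = 1 − (1−0.454800) × (1−0.07) × (1−0.011703) = 0.498898
P(Door loop down) [AND] = 0.03 × 0.16 × 0.26 = 0.001248
P(Brake release down) [OR] = 1 − (1−0.498898) × (1−0.001248) = 0.499523
P(Controller branch lost) [OR] = 1 − (1−0.05) × (1−0.19) = 0.230500
P(Elevator stuck between floors) [OR] = 1 − (1−0.499523) × (1−0.230500) = 0.614883
Rounded to 4 decimal places: P(Elevator stuck between floors) ≈ 0.6149.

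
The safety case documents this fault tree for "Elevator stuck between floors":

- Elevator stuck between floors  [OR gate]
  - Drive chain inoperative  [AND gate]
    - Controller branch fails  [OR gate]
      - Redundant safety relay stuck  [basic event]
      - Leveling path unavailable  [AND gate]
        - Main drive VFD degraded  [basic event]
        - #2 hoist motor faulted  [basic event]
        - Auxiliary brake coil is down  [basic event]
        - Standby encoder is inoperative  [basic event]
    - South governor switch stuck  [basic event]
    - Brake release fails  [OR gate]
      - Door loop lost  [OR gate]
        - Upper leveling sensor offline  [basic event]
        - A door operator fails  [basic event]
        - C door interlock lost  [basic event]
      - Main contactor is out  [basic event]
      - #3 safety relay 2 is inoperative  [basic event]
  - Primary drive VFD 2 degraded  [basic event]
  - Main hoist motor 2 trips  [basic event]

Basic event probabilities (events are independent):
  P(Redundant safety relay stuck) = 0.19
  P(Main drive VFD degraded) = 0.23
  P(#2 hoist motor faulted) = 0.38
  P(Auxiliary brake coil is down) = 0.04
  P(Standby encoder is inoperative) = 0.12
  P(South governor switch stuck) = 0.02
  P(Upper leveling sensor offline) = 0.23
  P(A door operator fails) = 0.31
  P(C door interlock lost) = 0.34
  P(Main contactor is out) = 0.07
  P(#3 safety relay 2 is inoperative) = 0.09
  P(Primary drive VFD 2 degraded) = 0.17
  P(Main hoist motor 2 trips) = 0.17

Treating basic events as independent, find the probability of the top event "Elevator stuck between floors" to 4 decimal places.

0.3129

P(Leveling path unavailable) [AND] = 0.23 × 0.38 × 0.04 × 0.12 = 0.000420
P(Controller branch fails) [OR] = 1 − (1−0.19) × (1−0.000420) = 0.190340
P(Door loop lost) [OR] = 1 − (1−0.23) × (1−0.31) × (1−0.34) = 0.649342
P(Brake release fails) [OR] = 1 − (1−0.649342) × (1−0.07) × (1−0.09) = 0.703238
P(Drive chain inoperative) [AND] = 0.190340 × 0.02 × 0.703238 = 0.002677
P(Elevator stuck between floors) [OR] = 1 − (1−0.002677) × (1−0.17) × (1−0.17) = 0.312944
Rounded to 4 decimal places: P(Elevator stuck between floors) ≈ 0.3129.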